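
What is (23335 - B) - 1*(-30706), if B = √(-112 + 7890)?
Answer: 54041 - √7778 ≈ 53953.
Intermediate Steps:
B = √7778 ≈ 88.193
(23335 - B) - 1*(-30706) = (23335 - √7778) - 1*(-30706) = (23335 - √7778) + 30706 = 54041 - √7778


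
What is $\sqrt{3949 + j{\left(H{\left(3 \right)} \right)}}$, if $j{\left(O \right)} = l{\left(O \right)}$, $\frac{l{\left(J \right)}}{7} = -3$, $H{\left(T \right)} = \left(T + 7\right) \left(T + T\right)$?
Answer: $2 \sqrt{982} \approx 62.674$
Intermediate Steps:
$H{\left(T \right)} = 2 T \left(7 + T\right)$ ($H{\left(T \right)} = \left(7 + T\right) 2 T = 2 T \left(7 + T\right)$)
$l{\left(J \right)} = -21$ ($l{\left(J \right)} = 7 \left(-3\right) = -21$)
$j{\left(O \right)} = -21$
$\sqrt{3949 + j{\left(H{\left(3 \right)} \right)}} = \sqrt{3949 - 21} = \sqrt{3928} = 2 \sqrt{982}$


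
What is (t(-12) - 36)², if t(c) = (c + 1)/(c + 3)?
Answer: 97969/81 ≈ 1209.5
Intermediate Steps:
t(c) = (1 + c)/(3 + c)
(t(-12) - 36)² = ((1 - 12)/(3 - 12) - 36)² = (-11/(-9) - 36)² = (-⅑*(-11) - 36)² = (11/9 - 36)² = (-313/9)² = 97969/81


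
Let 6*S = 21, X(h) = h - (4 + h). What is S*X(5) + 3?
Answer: -11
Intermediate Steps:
X(h) = -4 (X(h) = h + (-4 - h) = -4)
S = 7/2 (S = (⅙)*21 = 7/2 ≈ 3.5000)
S*X(5) + 3 = (7/2)*(-4) + 3 = -14 + 3 = -11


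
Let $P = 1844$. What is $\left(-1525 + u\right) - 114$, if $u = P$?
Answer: $205$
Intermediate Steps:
$u = 1844$
$\left(-1525 + u\right) - 114 = \left(-1525 + 1844\right) - 114 = 319 - 114 = 205$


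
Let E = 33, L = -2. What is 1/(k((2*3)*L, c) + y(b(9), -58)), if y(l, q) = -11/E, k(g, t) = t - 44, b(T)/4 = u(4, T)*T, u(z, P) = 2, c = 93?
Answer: 3/146 ≈ 0.020548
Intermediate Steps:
b(T) = 8*T (b(T) = 4*(2*T) = 8*T)
k(g, t) = -44 + t
y(l, q) = -⅓ (y(l, q) = -11/33 = -11*1/33 = -⅓)
1/(k((2*3)*L, c) + y(b(9), -58)) = 1/((-44 + 93) - ⅓) = 1/(49 - ⅓) = 1/(146/3) = 3/146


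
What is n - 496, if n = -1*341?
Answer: -837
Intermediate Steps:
n = -341
n - 496 = -341 - 496 = -837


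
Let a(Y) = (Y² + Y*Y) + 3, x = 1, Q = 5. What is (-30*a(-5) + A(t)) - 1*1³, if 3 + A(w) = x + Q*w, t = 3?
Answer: -1578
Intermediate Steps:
a(Y) = 3 + 2*Y² (a(Y) = (Y² + Y²) + 3 = 2*Y² + 3 = 3 + 2*Y²)
A(w) = -2 + 5*w (A(w) = -3 + (1 + 5*w) = -2 + 5*w)
(-30*a(-5) + A(t)) - 1*1³ = (-30*(3 + 2*(-5)²) + (-2 + 5*3)) - 1*1³ = (-30*(3 + 2*25) + (-2 + 15)) - 1*1 = (-30*(3 + 50) + 13) - 1 = (-30*53 + 13) - 1 = (-1590 + 13) - 1 = -1577 - 1 = -1578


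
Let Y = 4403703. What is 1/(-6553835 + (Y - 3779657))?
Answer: -1/5929789 ≈ -1.6864e-7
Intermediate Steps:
1/(-6553835 + (Y - 3779657)) = 1/(-6553835 + (4403703 - 3779657)) = 1/(-6553835 + 624046) = 1/(-5929789) = -1/5929789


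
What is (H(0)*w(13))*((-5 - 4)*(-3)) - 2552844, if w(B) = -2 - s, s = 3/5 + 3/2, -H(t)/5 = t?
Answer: -2552844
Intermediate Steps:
H(t) = -5*t
s = 21/10 (s = 3*(⅕) + 3*(½) = ⅗ + 3/2 = 21/10 ≈ 2.1000)
w(B) = -41/10 (w(B) = -2 - 1*21/10 = -2 - 21/10 = -41/10)
(H(0)*w(13))*((-5 - 4)*(-3)) - 2552844 = (-5*0*(-41/10))*((-5 - 4)*(-3)) - 2552844 = (0*(-41/10))*(-9*(-3)) - 2552844 = 0*27 - 2552844 = 0 - 2552844 = -2552844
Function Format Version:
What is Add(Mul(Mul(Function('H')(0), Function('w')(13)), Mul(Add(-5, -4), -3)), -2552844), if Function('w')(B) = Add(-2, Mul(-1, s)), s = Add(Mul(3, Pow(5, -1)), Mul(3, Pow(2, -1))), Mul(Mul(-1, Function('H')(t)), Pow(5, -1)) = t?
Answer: -2552844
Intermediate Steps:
Function('H')(t) = Mul(-5, t)
s = Rational(21, 10) (s = Add(Mul(3, Rational(1, 5)), Mul(3, Rational(1, 2))) = Add(Rational(3, 5), Rational(3, 2)) = Rational(21, 10) ≈ 2.1000)
Function('w')(B) = Rational(-41, 10) (Function('w')(B) = Add(-2, Mul(-1, Rational(21, 10))) = Add(-2, Rational(-21, 10)) = Rational(-41, 10))
Add(Mul(Mul(Function('H')(0), Function('w')(13)), Mul(Add(-5, -4), -3)), -2552844) = Add(Mul(Mul(Mul(-5, 0), Rational(-41, 10)), Mul(Add(-5, -4), -3)), -2552844) = Add(Mul(Mul(0, Rational(-41, 10)), Mul(-9, -3)), -2552844) = Add(Mul(0, 27), -2552844) = Add(0, -2552844) = -2552844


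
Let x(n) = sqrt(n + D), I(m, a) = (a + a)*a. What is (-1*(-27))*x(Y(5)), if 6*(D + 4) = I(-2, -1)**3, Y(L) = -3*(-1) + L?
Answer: 36*sqrt(3) ≈ 62.354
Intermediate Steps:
I(m, a) = 2*a**2 (I(m, a) = (2*a)*a = 2*a**2)
Y(L) = 3 + L
D = -8/3 (D = -4 + (2*(-1)**2)**3/6 = -4 + (2*1)**3/6 = -4 + (1/6)*2**3 = -4 + (1/6)*8 = -4 + 4/3 = -8/3 ≈ -2.6667)
x(n) = sqrt(-8/3 + n) (x(n) = sqrt(n - 8/3) = sqrt(-8/3 + n))
(-1*(-27))*x(Y(5)) = (-1*(-27))*(sqrt(-24 + 9*(3 + 5))/3) = 27*(sqrt(-24 + 9*8)/3) = 27*(sqrt(-24 + 72)/3) = 27*(sqrt(48)/3) = 27*((4*sqrt(3))/3) = 27*(4*sqrt(3)/3) = 36*sqrt(3)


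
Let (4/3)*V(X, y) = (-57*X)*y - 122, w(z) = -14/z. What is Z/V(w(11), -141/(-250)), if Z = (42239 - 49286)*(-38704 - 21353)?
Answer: -775906411500/111491 ≈ -6.9594e+6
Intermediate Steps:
Z = 423221679 (Z = -7047*(-60057) = 423221679)
V(X, y) = -183/2 - 171*X*y/4 (V(X, y) = 3*((-57*X)*y - 122)/4 = 3*(-57*X*y - 122)/4 = 3*(-122 - 57*X*y)/4 = -183/2 - 171*X*y/4)
Z/V(w(11), -141/(-250)) = 423221679/(-183/2 - 171*(-14/11)*(-141/(-250))/4) = 423221679/(-183/2 - 171*(-14*1/11)*(-141*(-1/250))/4) = 423221679/(-183/2 - 171/4*(-14/11)*141/250) = 423221679/(-183/2 + 168777/5500) = 423221679/(-334473/5500) = 423221679*(-5500/334473) = -775906411500/111491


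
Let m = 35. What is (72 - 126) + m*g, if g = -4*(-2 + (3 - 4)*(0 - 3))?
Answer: -194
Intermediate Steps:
g = -4 (g = -4*(-2 - 1*(-3)) = -4*(-2 + 3) = -4*1 = -4)
(72 - 126) + m*g = (72 - 126) + 35*(-4) = -54 - 140 = -194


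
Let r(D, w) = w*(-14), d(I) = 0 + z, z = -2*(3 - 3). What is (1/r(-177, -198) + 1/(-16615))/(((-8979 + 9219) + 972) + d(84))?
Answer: 13843/55820817360 ≈ 2.4799e-7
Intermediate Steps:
z = 0 (z = -2*0 = 0)
d(I) = 0 (d(I) = 0 + 0 = 0)
r(D, w) = -14*w
(1/r(-177, -198) + 1/(-16615))/(((-8979 + 9219) + 972) + d(84)) = (1/(-14*(-198)) + 1/(-16615))/(((-8979 + 9219) + 972) + 0) = (1/2772 - 1/16615)/((240 + 972) + 0) = (1/2772 - 1/16615)/(1212 + 0) = (13843/46056780)/1212 = (13843/46056780)*(1/1212) = 13843/55820817360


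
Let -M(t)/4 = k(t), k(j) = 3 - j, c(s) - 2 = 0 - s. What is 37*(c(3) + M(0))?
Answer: -481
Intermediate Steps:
c(s) = 2 - s (c(s) = 2 + (0 - s) = 2 - s)
M(t) = -12 + 4*t (M(t) = -4*(3 - t) = -12 + 4*t)
37*(c(3) + M(0)) = 37*((2 - 1*3) + (-12 + 4*0)) = 37*((2 - 3) + (-12 + 0)) = 37*(-1 - 12) = 37*(-13) = -481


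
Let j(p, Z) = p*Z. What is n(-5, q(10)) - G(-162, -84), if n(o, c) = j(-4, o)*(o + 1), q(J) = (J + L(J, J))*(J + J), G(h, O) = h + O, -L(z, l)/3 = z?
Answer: 166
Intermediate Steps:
L(z, l) = -3*z
j(p, Z) = Z*p
G(h, O) = O + h
q(J) = -4*J² (q(J) = (J - 3*J)*(J + J) = (-2*J)*(2*J) = -4*J²)
n(o, c) = -4*o*(1 + o) (n(o, c) = (o*(-4))*(o + 1) = (-4*o)*(1 + o) = -4*o*(1 + o))
n(-5, q(10)) - G(-162, -84) = -4*(-5)*(1 - 5) - (-84 - 162) = -4*(-5)*(-4) - 1*(-246) = -80 + 246 = 166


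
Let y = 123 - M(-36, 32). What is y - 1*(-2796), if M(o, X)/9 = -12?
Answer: 3027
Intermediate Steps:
M(o, X) = -108 (M(o, X) = 9*(-12) = -108)
y = 231 (y = 123 - 1*(-108) = 123 + 108 = 231)
y - 1*(-2796) = 231 - 1*(-2796) = 231 + 2796 = 3027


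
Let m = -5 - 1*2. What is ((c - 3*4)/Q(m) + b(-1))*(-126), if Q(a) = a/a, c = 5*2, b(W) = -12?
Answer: 1764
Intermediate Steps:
c = 10
m = -7 (m = -5 - 2 = -7)
Q(a) = 1
((c - 3*4)/Q(m) + b(-1))*(-126) = ((10 - 3*4)/1 - 12)*(-126) = ((10 - 12)*1 - 12)*(-126) = (-2*1 - 12)*(-126) = (-2 - 12)*(-126) = -14*(-126) = 1764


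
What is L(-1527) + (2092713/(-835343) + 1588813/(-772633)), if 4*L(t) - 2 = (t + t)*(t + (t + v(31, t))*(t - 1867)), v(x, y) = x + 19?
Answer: -2469489334577081468650/645413568119 ≈ -3.8262e+9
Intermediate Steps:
v(x, y) = 19 + x
L(t) = ½ + t*(t + (-1867 + t)*(50 + t))/2 (L(t) = ½ + ((t + t)*(t + (t + (19 + 31))*(t - 1867)))/4 = ½ + ((2*t)*(t + (t + 50)*(-1867 + t)))/4 = ½ + ((2*t)*(t + (50 + t)*(-1867 + t)))/4 = ½ + ((2*t)*(t + (-1867 + t)*(50 + t)))/4 = ½ + (2*t*(t + (-1867 + t)*(50 + t)))/4 = ½ + t*(t + (-1867 + t)*(50 + t))/2)
L(-1527) + (2092713/(-835343) + 1588813/(-772633)) = (½ + (½)*(-1527)³ - 46675*(-1527) - 908*(-1527)²) + (2092713/(-835343) + 1588813/(-772633)) = (½ + (½)*(-3560550183) + 71272725 - 908*2331729) + (2092713*(-1/835343) + 1588813*(-1/772633)) = (½ - 3560550183/2 + 71272725 - 2117209932) + (-2092713/835343 - 1588813/772633) = -3826212298 - 2944102941188/645413568119 = -2469489334577081468650/645413568119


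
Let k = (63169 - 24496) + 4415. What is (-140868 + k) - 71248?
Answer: -169028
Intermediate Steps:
k = 43088 (k = 38673 + 4415 = 43088)
(-140868 + k) - 71248 = (-140868 + 43088) - 71248 = -97780 - 71248 = -169028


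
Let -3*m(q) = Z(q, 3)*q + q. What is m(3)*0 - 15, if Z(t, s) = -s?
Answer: -15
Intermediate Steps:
m(q) = 2*q/3 (m(q) = -((-1*3)*q + q)/3 = -(-3*q + q)/3 = -(-2)*q/3 = 2*q/3)
m(3)*0 - 15 = ((⅔)*3)*0 - 15 = 2*0 - 15 = 0 - 15 = -15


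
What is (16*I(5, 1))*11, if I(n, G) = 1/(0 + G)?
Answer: 176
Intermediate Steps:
I(n, G) = 1/G
(16*I(5, 1))*11 = (16/1)*11 = (16*1)*11 = 16*11 = 176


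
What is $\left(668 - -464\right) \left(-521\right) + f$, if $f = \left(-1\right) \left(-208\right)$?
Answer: $-589564$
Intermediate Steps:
$f = 208$
$\left(668 - -464\right) \left(-521\right) + f = \left(668 - -464\right) \left(-521\right) + 208 = \left(668 + 464\right) \left(-521\right) + 208 = 1132 \left(-521\right) + 208 = -589772 + 208 = -589564$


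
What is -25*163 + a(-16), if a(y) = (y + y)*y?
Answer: -3563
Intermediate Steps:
a(y) = 2*y² (a(y) = (2*y)*y = 2*y²)
-25*163 + a(-16) = -25*163 + 2*(-16)² = -4075 + 2*256 = -4075 + 512 = -3563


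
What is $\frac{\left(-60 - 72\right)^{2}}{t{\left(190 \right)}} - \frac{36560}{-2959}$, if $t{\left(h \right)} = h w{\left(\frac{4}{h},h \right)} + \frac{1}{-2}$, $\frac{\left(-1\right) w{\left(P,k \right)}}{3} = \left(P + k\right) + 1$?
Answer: $\frac{7858373168}{644366635} \approx 12.195$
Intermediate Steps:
$w{\left(P,k \right)} = -3 - 3 P - 3 k$ ($w{\left(P,k \right)} = - 3 \left(\left(P + k\right) + 1\right) = - 3 \left(1 + P + k\right) = -3 - 3 P - 3 k$)
$t{\left(h \right)} = - \frac{1}{2} + h \left(-3 - \frac{12}{h} - 3 h\right)$ ($t{\left(h \right)} = h \left(-3 - 3 \frac{4}{h} - 3 h\right) + \frac{1}{-2} = h \left(-3 - \frac{12}{h} - 3 h\right) - \frac{1}{2} = - \frac{1}{2} + h \left(-3 - \frac{12}{h} - 3 h\right)$)
$\frac{\left(-60 - 72\right)^{2}}{t{\left(190 \right)}} - \frac{36560}{-2959} = \frac{\left(-60 - 72\right)^{2}}{- \frac{25}{2} - 570 \left(1 + 190\right)} - \frac{36560}{-2959} = \frac{\left(-132\right)^{2}}{- \frac{25}{2} - 570 \cdot 191} - - \frac{36560}{2959} = \frac{17424}{- \frac{25}{2} - 108870} + \frac{36560}{2959} = \frac{17424}{- \frac{217765}{2}} + \frac{36560}{2959} = 17424 \left(- \frac{2}{217765}\right) + \frac{36560}{2959} = - \frac{34848}{217765} + \frac{36560}{2959} = \frac{7858373168}{644366635}$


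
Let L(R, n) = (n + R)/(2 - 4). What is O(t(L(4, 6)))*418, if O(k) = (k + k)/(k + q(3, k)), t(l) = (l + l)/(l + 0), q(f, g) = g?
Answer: 418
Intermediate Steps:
L(R, n) = -R/2 - n/2 (L(R, n) = (R + n)/(-2) = (R + n)*(-½) = -R/2 - n/2)
t(l) = 2 (t(l) = (2*l)/l = 2)
O(k) = 1 (O(k) = (k + k)/(k + k) = (2*k)/((2*k)) = (2*k)*(1/(2*k)) = 1)
O(t(L(4, 6)))*418 = 1*418 = 418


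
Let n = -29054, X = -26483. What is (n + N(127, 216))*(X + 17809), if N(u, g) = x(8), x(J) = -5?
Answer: 252057766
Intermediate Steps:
N(u, g) = -5
(n + N(127, 216))*(X + 17809) = (-29054 - 5)*(-26483 + 17809) = -29059*(-8674) = 252057766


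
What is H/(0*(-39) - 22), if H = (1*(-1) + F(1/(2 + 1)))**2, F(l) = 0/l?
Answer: -1/22 ≈ -0.045455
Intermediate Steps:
F(l) = 0
H = 1 (H = (1*(-1) + 0)**2 = (-1 + 0)**2 = (-1)**2 = 1)
H/(0*(-39) - 22) = 1/(0*(-39) - 22) = 1/(0 - 22) = 1/(-22) = 1*(-1/22) = -1/22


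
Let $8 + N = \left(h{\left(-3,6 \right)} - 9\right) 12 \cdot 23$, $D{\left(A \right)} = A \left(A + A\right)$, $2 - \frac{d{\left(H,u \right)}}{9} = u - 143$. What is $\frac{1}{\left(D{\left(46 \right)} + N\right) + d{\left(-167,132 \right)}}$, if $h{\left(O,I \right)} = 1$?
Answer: $\frac{1}{2133} \approx 0.00046882$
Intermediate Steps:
$d{\left(H,u \right)} = 1305 - 9 u$ ($d{\left(H,u \right)} = 18 - 9 \left(u - 143\right) = 18 - 9 \left(-143 + u\right) = 18 - \left(-1287 + 9 u\right) = 1305 - 9 u$)
$D{\left(A \right)} = 2 A^{2}$ ($D{\left(A \right)} = A 2 A = 2 A^{2}$)
$N = -2216$ ($N = -8 + \left(1 - 9\right) 12 \cdot 23 = -8 + \left(-8\right) 12 \cdot 23 = -8 - 2208 = -2216$)
$\frac{1}{\left(D{\left(46 \right)} + N\right) + d{\left(-167,132 \right)}} = \frac{1}{\left(2 \cdot 46^{2} - 2216\right) + \left(1305 - 1188\right)} = \frac{1}{\left(2 \cdot 2116 - 2216\right) + \left(1305 - 1188\right)} = \frac{1}{\left(4232 - 2216\right) + 117} = \frac{1}{2016 + 117} = \frac{1}{2133}$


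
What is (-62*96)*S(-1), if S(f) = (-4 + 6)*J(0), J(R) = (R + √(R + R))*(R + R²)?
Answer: 0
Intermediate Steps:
J(R) = (R + R²)*(R + √2*√R) (J(R) = (R + √(2*R))*(R + R²) = (R + √2*√R)*(R + R²) = (R + R²)*(R + √2*√R))
S(f) = 0 (S(f) = (-4 + 6)*(0² + 0³ + √2*0^(3/2) + √2*0^(5/2)) = 2*(0 + 0 + √2*0 + √2*0) = 2*(0 + 0 + 0 + 0) = 2*0 = 0)
(-62*96)*S(-1) = -62*96*0 = -5952*0 = 0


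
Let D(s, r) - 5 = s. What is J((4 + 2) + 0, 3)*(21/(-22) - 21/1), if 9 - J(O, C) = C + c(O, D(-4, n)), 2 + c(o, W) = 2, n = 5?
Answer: -1449/11 ≈ -131.73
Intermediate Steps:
D(s, r) = 5 + s
c(o, W) = 0 (c(o, W) = -2 + 2 = 0)
J(O, C) = 9 - C (J(O, C) = 9 - (C + 0) = 9 - C)
J((4 + 2) + 0, 3)*(21/(-22) - 21/1) = (9 - 1*3)*(21/(-22) - 21/1) = (9 - 3)*(21*(-1/22) - 21*1) = 6*(-21/22 - 21) = 6*(-483/22) = -1449/11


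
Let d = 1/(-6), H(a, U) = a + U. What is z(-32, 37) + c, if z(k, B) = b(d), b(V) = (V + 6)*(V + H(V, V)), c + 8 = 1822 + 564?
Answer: 28501/12 ≈ 2375.1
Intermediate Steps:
c = 2378 (c = -8 + (1822 + 564) = -8 + 2386 = 2378)
H(a, U) = U + a
d = -⅙ ≈ -0.16667
b(V) = 3*V*(6 + V) (b(V) = (V + 6)*(V + (V + V)) = (6 + V)*(V + 2*V) = (6 + V)*(3*V) = 3*V*(6 + V))
z(k, B) = -35/12 (z(k, B) = 3*(-⅙)*(6 - ⅙) = 3*(-⅙)*(35/6) = -35/12)
z(-32, 37) + c = -35/12 + 2378 = 28501/12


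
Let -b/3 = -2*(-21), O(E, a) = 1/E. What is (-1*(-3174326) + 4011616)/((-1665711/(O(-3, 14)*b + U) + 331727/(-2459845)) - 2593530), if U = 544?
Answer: -10358313850408140/3742591121736917 ≈ -2.7677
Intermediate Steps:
b = -126 (b = -(-6)*(-21) = -3*42 = -126)
(-1*(-3174326) + 4011616)/((-1665711/(O(-3, 14)*b + U) + 331727/(-2459845)) - 2593530) = (-1*(-3174326) + 4011616)/((-1665711/(-126/(-3) + 544) + 331727/(-2459845)) - 2593530) = (3174326 + 4011616)/((-1665711/(-1/3*(-126) + 544) + 331727*(-1/2459845)) - 2593530) = 7185942/((-1665711/(42 + 544) - 331727/2459845) - 2593530) = 7185942/((-1665711/586 - 331727/2459845) - 2593530) = 7185942/(-4097585266817/1441469170 - 2593530) = 7185942/(-3742591121736917/1441469170) = 7185942*(-1441469170/3742591121736917) = -10358313850408140/3742591121736917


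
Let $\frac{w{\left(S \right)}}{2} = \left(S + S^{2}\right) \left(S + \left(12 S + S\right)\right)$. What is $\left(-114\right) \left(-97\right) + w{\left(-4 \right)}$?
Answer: $9714$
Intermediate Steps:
$w{\left(S \right)} = 28 S \left(S + S^{2}\right)$ ($w{\left(S \right)} = 2 \left(S + S^{2}\right) \left(S + \left(12 S + S\right)\right) = 2 \left(S + S^{2}\right) \left(S + 13 S\right) = 2 \left(S + S^{2}\right) 14 S = 2 \cdot 14 S \left(S + S^{2}\right) = 28 S \left(S + S^{2}\right)$)
$\left(-114\right) \left(-97\right) + w{\left(-4 \right)} = \left(-114\right) \left(-97\right) + 28 \left(-4\right)^{2} \left(1 - 4\right) = 11058 + 28 \cdot 16 \left(-3\right) = 11058 - 1344 = 9714$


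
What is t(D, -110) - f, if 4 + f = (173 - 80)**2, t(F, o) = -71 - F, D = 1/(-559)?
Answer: -4872243/559 ≈ -8716.0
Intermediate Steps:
D = -1/559 ≈ -0.0017889
f = 8645 (f = -4 + (173 - 80)**2 = -4 + 93**2 = -4 + 8649 = 8645)
t(D, -110) - f = (-71 - 1*(-1/559)) - 1*8645 = (-71 + 1/559) - 8645 = -39688/559 - 8645 = -4872243/559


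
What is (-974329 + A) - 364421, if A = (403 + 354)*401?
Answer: -1035193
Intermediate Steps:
A = 303557 (A = 757*401 = 303557)
(-974329 + A) - 364421 = (-974329 + 303557) - 364421 = -670772 - 364421 = -1035193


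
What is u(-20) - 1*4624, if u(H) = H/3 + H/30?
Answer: -13894/3 ≈ -4631.3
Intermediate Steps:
u(H) = 11*H/30 (u(H) = H*(⅓) + H*(1/30) = H/3 + H/30 = 11*H/30)
u(-20) - 1*4624 = (11/30)*(-20) - 1*4624 = -22/3 - 4624 = -13894/3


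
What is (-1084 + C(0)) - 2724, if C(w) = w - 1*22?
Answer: -3830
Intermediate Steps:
C(w) = -22 + w (C(w) = w - 22 = -22 + w)
(-1084 + C(0)) - 2724 = (-1084 + (-22 + 0)) - 2724 = (-1084 - 22) - 2724 = -1106 - 2724 = -3830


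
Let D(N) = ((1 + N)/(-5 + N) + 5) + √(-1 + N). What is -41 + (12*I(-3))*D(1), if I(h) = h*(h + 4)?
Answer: -203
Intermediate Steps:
I(h) = h*(4 + h)
D(N) = 5 + √(-1 + N) + (1 + N)/(-5 + N) (D(N) = ((1 + N)/(-5 + N) + 5) + √(-1 + N) = (5 + (1 + N)/(-5 + N)) + √(-1 + N) = 5 + √(-1 + N) + (1 + N)/(-5 + N))
-41 + (12*I(-3))*D(1) = -41 + (12*(-3*(4 - 3)))*((-24 - 5*√(-1 + 1) + 6*1 + 1*√(-1 + 1))/(-5 + 1)) = -41 + (12*(-3*1))*((-24 - 5*√0 + 6 + 1*√0)/(-4)) = -41 + (12*(-3))*(-(-24 - 5*0 + 6 + 1*0)/4) = -41 - (-9)*(-24 + 0 + 6 + 0) = -41 - (-9)*(-18) = -41 - 36*9/2 = -41 - 162 = -203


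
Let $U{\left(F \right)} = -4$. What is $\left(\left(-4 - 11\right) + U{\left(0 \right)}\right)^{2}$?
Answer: $361$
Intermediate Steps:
$\left(\left(-4 - 11\right) + U{\left(0 \right)}\right)^{2} = \left(\left(-4 - 11\right) - 4\right)^{2} = \left(-15 - 4\right)^{2} = \left(-19\right)^{2} = 361$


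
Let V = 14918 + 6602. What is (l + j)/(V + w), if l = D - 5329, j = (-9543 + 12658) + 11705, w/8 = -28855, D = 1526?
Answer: -11017/209320 ≈ -0.052632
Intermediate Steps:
w = -230840 (w = 8*(-28855) = -230840)
j = 14820 (j = 3115 + 11705 = 14820)
l = -3803 (l = 1526 - 5329 = -3803)
V = 21520
(l + j)/(V + w) = (-3803 + 14820)/(21520 - 230840) = 11017/(-209320) = 11017*(-1/209320) = -11017/209320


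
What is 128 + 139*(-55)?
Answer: -7517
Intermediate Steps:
128 + 139*(-55) = 128 - 7645 = -7517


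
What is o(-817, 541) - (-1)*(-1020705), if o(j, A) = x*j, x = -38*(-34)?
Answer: -2076269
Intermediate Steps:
x = 1292
o(j, A) = 1292*j
o(-817, 541) - (-1)*(-1020705) = 1292*(-817) - (-1)*(-1020705) = -1055564 - 1*1020705 = -1055564 - 1020705 = -2076269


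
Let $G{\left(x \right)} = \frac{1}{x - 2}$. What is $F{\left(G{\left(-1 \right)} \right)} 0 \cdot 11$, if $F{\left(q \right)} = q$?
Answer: $0$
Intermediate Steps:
$G{\left(x \right)} = \frac{1}{-2 + x}$
$F{\left(G{\left(-1 \right)} \right)} 0 \cdot 11 = \frac{1}{-2 - 1} \cdot 0 \cdot 11 = \frac{1}{-3} \cdot 0 \cdot 11 = \left(- \frac{1}{3}\right) 0 \cdot 11 = 0 \cdot 11 = 0$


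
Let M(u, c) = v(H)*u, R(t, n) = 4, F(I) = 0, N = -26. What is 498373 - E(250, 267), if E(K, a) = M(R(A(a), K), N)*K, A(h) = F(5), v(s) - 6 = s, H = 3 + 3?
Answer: 486373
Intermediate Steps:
H = 6
v(s) = 6 + s
A(h) = 0
M(u, c) = 12*u (M(u, c) = (6 + 6)*u = 12*u)
E(K, a) = 48*K (E(K, a) = (12*4)*K = 48*K)
498373 - E(250, 267) = 498373 - 48*250 = 498373 - 1*12000 = 498373 - 12000 = 486373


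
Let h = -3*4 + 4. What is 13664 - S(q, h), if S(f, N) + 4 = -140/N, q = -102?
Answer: 27301/2 ≈ 13651.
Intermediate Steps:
h = -8 (h = -12 + 4 = -8)
S(f, N) = -4 - 140/N
13664 - S(q, h) = 13664 - (-4 - 140/(-8)) = 13664 - (-4 - 140*(-⅛)) = 13664 - (-4 + 35/2) = 13664 - 1*27/2 = 13664 - 27/2 = 27301/2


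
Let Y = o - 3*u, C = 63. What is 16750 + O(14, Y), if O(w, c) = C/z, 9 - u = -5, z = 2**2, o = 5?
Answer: 67063/4 ≈ 16766.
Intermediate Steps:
z = 4
u = 14 (u = 9 - 1*(-5) = 9 + 5 = 14)
Y = -37 (Y = 5 - 3*14 = 5 - 42 = -37)
O(w, c) = 63/4
16750 + O(14, Y) = 16750 + 63/4 = 67063/4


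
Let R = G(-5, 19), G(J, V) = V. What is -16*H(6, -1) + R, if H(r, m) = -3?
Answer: 67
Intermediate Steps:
R = 19
-16*H(6, -1) + R = -16*(-3) + 19 = 48 + 19 = 67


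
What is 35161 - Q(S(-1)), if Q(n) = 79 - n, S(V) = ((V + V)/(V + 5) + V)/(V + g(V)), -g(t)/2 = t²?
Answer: 70165/2 ≈ 35083.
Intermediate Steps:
g(t) = -2*t²
S(V) = (V + 2*V/(5 + V))/(V - 2*V²) (S(V) = ((V + V)/(V + 5) + V)/(V - 2*V²) = ((2*V)/(5 + V) + V)/(V - 2*V²) = (2*V/(5 + V) + V)/(V - 2*V²) = (V + 2*V/(5 + V))/(V - 2*V²))
35161 - Q(S(-1)) = 35161 - (79 - (7 - 1)/(5 - 9*(-1) - 2*(-1)²)) = 35161 - (79 - 6/(5 + 9 - 2*1)) = 35161 - (79 - 6/(5 + 9 - 2)) = 35161 - (79 - 6/12) = 35161 - (79 - 1*½) = 35161 - (79 - ½) = 35161 - 1*157/2 = 35161 - 157/2 = 70165/2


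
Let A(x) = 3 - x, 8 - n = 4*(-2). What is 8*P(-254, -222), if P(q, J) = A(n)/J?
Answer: 52/111 ≈ 0.46847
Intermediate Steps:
n = 16 (n = 8 - 4*(-2) = 8 - 1*(-8) = 8 + 8 = 16)
P(q, J) = -13/J (P(q, J) = (3 - 1*16)/J = (3 - 16)/J = -13/J)
8*P(-254, -222) = 8*(-13/(-222)) = 8*(-13*(-1/222)) = 8*(13/222) = 52/111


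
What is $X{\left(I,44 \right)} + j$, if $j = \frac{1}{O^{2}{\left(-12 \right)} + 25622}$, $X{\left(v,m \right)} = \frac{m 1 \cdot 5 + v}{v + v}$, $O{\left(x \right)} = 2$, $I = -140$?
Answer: $- \frac{51245}{179382} \approx -0.28568$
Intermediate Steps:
$X{\left(v,m \right)} = \frac{v + 5 m}{2 v}$ ($X{\left(v,m \right)} = \frac{m 5 + v}{2 v} = \left(5 m + v\right) \frac{1}{2 v} = \left(v + 5 m\right) \frac{1}{2 v} = \frac{v + 5 m}{2 v}$)
$j = \frac{1}{25626}$ ($j = \frac{1}{2^{2} + 25622} = \frac{1}{4 + 25622} = \frac{1}{25626} \approx 3.9023 \cdot 10^{-5}$)
$X{\left(I,44 \right)} + j = \frac{-140 + 5 \cdot 44}{2 \left(-140\right)} + \frac{1}{25626} = \frac{1}{2} \left(- \frac{1}{140}\right) \left(-140 + 220\right) + \frac{1}{25626} = \frac{1}{2} \left(- \frac{1}{140}\right) 80 + \frac{1}{25626} = - \frac{2}{7} + \frac{1}{25626} = - \frac{51245}{179382}$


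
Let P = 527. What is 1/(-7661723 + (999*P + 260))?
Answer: -1/7134990 ≈ -1.4015e-7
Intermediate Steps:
1/(-7661723 + (999*P + 260)) = 1/(-7661723 + (999*527 + 260)) = 1/(-7661723 + (526473 + 260)) = 1/(-7661723 + 526733) = 1/(-7134990) = -1/7134990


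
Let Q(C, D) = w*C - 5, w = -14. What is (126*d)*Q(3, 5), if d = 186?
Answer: -1101492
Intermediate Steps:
Q(C, D) = -5 - 14*C (Q(C, D) = -14*C - 5 = -5 - 14*C)
(126*d)*Q(3, 5) = (126*186)*(-5 - 14*3) = 23436*(-5 - 42) = 23436*(-47) = -1101492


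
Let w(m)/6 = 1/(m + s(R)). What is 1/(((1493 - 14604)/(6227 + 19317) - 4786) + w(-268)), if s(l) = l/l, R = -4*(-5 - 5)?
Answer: -2273416/10881786943 ≈ -0.00020892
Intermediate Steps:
R = 40 (R = -4*(-10) = 40)
s(l) = 1
w(m) = 6/(1 + m) (w(m) = 6/(m + 1) = 6/(1 + m))
1/(((1493 - 14604)/(6227 + 19317) - 4786) + w(-268)) = 1/(((1493 - 14604)/(6227 + 19317) - 4786) + 6/(1 - 268)) = 1/((-13111/25544 - 4786) + 6/(-267)) = 1/((-13111*1/25544 - 4786) + 6*(-1/267)) = 1/((-13111/25544 - 4786) - 2/89) = 1/(-122266695/25544 - 2/89) = 1/(-10881786943/2273416) = -2273416/10881786943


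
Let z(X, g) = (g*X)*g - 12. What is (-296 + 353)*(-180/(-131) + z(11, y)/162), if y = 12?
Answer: 744458/1179 ≈ 631.43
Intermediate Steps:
z(X, g) = -12 + X*g² (z(X, g) = (X*g)*g - 12 = X*g² - 12 = -12 + X*g²)
(-296 + 353)*(-180/(-131) + z(11, y)/162) = (-296 + 353)*(-180/(-131) + (-12 + 11*12²)/162) = 57*(-180*(-1/131) + (-12 + 11*144)*(1/162)) = 57*(180/131 + (-12 + 1584)*(1/162)) = 57*(180/131 + 1572*(1/162)) = 57*(180/131 + 262/27) = 57*(39182/3537) = 744458/1179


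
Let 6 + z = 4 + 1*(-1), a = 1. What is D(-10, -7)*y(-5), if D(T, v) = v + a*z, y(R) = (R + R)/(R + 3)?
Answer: -50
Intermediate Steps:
y(R) = 2*R/(3 + R) (y(R) = (2*R)/(3 + R) = 2*R/(3 + R))
z = -3 (z = -6 + (4 + 1*(-1)) = -6 + (4 - 1) = -6 + 3 = -3)
D(T, v) = -3 + v (D(T, v) = v + 1*(-3) = v - 3 = -3 + v)
D(-10, -7)*y(-5) = (-3 - 7)*(2*(-5)/(3 - 5)) = -20*(-5)/(-2) = -20*(-5)*(-1)/2 = -10*5 = -50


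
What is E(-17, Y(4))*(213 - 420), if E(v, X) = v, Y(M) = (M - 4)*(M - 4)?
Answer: 3519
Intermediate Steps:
Y(M) = (-4 + M)**2 (Y(M) = (-4 + M)*(-4 + M) = (-4 + M)**2)
E(-17, Y(4))*(213 - 420) = -17*(213 - 420) = -17*(-207) = 3519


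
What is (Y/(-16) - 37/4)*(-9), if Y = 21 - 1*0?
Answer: 1521/16 ≈ 95.063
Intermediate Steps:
Y = 21 (Y = 21 + 0 = 21)
(Y/(-16) - 37/4)*(-9) = (21/(-16) - 37/4)*(-9) = (21*(-1/16) - 37*¼)*(-9) = (-21/16 - 37/4)*(-9) = -169/16*(-9) = 1521/16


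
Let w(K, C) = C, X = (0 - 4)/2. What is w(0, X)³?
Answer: -8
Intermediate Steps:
X = -2 (X = (½)*(-4) = -2)
w(0, X)³ = (-2)³ = -8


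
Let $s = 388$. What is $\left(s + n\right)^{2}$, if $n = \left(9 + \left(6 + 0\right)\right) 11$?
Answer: $305809$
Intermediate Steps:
$n = 165$ ($n = \left(9 + 6\right) 11 = 15 \cdot 11 = 165$)
$\left(s + n\right)^{2} = \left(388 + 165\right)^{2} = 553^{2} = 305809$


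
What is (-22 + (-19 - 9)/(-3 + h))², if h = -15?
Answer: 33856/81 ≈ 417.98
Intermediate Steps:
(-22 + (-19 - 9)/(-3 + h))² = (-22 + (-19 - 9)/(-3 - 15))² = (-22 - 28/(-18))² = (-22 - 28*(-1/18))² = (-22 + 14/9)² = (-184/9)² = 33856/81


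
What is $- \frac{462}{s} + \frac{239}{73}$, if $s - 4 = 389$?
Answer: $\frac{20067}{9563} \approx 2.0984$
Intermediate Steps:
$s = 393$ ($s = 4 + 389 = 393$)
$- \frac{462}{s} + \frac{239}{73} = - \frac{462}{393} + \frac{239}{73} = \left(-462\right) \frac{1}{393} + 239 \cdot \frac{1}{73} = - \frac{154}{131} + \frac{239}{73} = \frac{20067}{9563}$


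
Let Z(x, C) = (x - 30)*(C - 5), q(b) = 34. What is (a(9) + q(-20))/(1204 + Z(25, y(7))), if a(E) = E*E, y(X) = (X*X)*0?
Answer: 115/1229 ≈ 0.093572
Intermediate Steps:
y(X) = 0 (y(X) = X²*0 = 0)
Z(x, C) = (-30 + x)*(-5 + C)
a(E) = E²
(a(9) + q(-20))/(1204 + Z(25, y(7))) = (9² + 34)/(1204 + (150 - 30*0 - 5*25 + 0*25)) = (81 + 34)/(1204 + (150 + 0 - 125 + 0)) = 115/(1204 + 25) = 115/1229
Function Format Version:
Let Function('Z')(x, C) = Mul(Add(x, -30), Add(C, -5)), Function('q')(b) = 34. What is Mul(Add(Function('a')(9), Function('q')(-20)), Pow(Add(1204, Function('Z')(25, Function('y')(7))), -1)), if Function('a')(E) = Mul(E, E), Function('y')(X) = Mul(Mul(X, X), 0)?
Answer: Rational(115, 1229) ≈ 0.093572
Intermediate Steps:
Function('y')(X) = 0 (Function('y')(X) = Mul(Pow(X, 2), 0) = 0)
Function('Z')(x, C) = Mul(Add(-30, x), Add(-5, C))
Function('a')(E) = Pow(E, 2)
Mul(Add(Function('a')(9), Function('q')(-20)), Pow(Add(1204, Function('Z')(25, Function('y')(7))), -1)) = Mul(Add(Pow(9, 2), 34), Pow(Add(1204, Add(150, Mul(-30, 0), Mul(-5, 25), Mul(0, 25))), -1)) = Mul(Add(81, 34), Pow(Add(1204, Add(150, 0, -125, 0)), -1)) = Mul(115, Pow(Add(1204, 25), -1)) = Mul(115, Pow(1229, -1)) = Mul(115, Rational(1, 1229)) = Rational(115, 1229)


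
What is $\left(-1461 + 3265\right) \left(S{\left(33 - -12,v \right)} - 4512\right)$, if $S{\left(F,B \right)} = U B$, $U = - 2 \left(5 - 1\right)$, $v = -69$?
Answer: $-7143840$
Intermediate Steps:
$U = -8$ ($U = \left(-2\right) 4 = -8$)
$S{\left(F,B \right)} = - 8 B$
$\left(-1461 + 3265\right) \left(S{\left(33 - -12,v \right)} - 4512\right) = \left(-1461 + 3265\right) \left(\left(-8\right) \left(-69\right) - 4512\right) = 1804 \left(552 - 4512\right) = 1804 \left(-3960\right) = -7143840$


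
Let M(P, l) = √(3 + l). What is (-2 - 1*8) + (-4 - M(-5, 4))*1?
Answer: -14 - √7 ≈ -16.646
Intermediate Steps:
(-2 - 1*8) + (-4 - M(-5, 4))*1 = (-2 - 1*8) + (-4 - √(3 + 4))*1 = (-2 - 8) + (-4 - √7)*1 = -10 + (-4 - √7) = -14 - √7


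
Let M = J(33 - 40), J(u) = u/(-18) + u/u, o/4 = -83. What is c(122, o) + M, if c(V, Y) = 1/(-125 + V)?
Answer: 19/18 ≈ 1.0556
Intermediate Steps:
o = -332 (o = 4*(-83) = -332)
J(u) = 1 - u/18 (J(u) = u*(-1/18) + 1 = -u/18 + 1 = 1 - u/18)
M = 25/18 (M = 1 - (33 - 40)/18 = 1 - 1/18*(-7) = 1 + 7/18 = 25/18 ≈ 1.3889)
c(122, o) + M = 1/(-125 + 122) + 25/18 = 1/(-3) + 25/18 = -⅓ + 25/18 = 19/18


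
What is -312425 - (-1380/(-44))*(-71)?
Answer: -3412180/11 ≈ -3.1020e+5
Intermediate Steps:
-312425 - (-1380/(-44))*(-71) = -312425 - (-1380*(-1)/44)*(-71) = -312425 - (-23*(-15/11))*(-71) = -312425 - 345*(-71)/11 = -312425 - 1*(-24495/11) = -312425 + 24495/11 = -3412180/11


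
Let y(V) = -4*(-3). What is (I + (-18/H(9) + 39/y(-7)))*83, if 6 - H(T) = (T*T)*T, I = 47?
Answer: 4022595/964 ≈ 4172.8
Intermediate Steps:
y(V) = 12
H(T) = 6 - T**3 (H(T) = 6 - T*T*T = 6 - T**2*T = 6 - T**3)
(I + (-18/H(9) + 39/y(-7)))*83 = (47 + (-18/(6 - 1*9**3) + 39/12))*83 = (47 + (-18/(6 - 1*729) + 39*(1/12)))*83 = (47 + (-18/(6 - 729) + 13/4))*83 = (47 + (-18/(-723) + 13/4))*83 = (47 + (-18*(-1/723) + 13/4))*83 = (47 + (6/241 + 13/4))*83 = (47 + 3157/964)*83 = (48465/964)*83 = 4022595/964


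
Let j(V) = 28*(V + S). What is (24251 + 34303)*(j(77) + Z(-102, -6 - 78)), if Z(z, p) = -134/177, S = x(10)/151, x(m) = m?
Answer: 1125266140284/8909 ≈ 1.2631e+8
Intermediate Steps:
S = 10/151 ≈ 0.066225
Z(z, p) = -134/177 (Z(z, p) = -134*1/177 = -134/177)
j(V) = 280/151 + 28*V (j(V) = 28*(V + 10/151) = 28*(10/151 + V) = 280/151 + 28*V)
(24251 + 34303)*(j(77) + Z(-102, -6 - 78)) = (24251 + 34303)*((280/151 + 28*77) - 134/177) = 58554*((280/151 + 2156) - 134/177) = 58554*(325836/151 - 134/177) = 58554*(57652738/26727) = 1125266140284/8909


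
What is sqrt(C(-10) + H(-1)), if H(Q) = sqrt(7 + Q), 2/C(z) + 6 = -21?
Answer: sqrt(-6 + 81*sqrt(6))/9 ≈ 1.5412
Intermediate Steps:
C(z) = -2/27 (C(z) = 2/(-6 - 21) = 2/(-27) = 2*(-1/27) = -2/27)
sqrt(C(-10) + H(-1)) = sqrt(-2/27 + sqrt(7 - 1)) = sqrt(-2/27 + sqrt(6))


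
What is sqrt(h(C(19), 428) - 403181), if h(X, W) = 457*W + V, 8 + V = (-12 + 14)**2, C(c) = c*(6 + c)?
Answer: I*sqrt(207589) ≈ 455.62*I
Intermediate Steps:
V = -4 (V = -8 + (-12 + 14)**2 = -8 + 2**2 = -8 + 4 = -4)
h(X, W) = -4 + 457*W (h(X, W) = 457*W - 4 = -4 + 457*W)
sqrt(h(C(19), 428) - 403181) = sqrt((-4 + 457*428) - 403181) = sqrt((-4 + 195596) - 403181) = sqrt(195592 - 403181) = sqrt(-207589) = I*sqrt(207589)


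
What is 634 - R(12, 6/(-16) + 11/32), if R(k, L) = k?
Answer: 622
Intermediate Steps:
634 - R(12, 6/(-16) + 11/32) = 634 - 1*12 = 634 - 12 = 622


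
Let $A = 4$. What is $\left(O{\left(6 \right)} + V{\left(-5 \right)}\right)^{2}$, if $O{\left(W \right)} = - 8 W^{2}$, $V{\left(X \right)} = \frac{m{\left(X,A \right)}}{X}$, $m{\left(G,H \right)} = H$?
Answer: $\frac{2085136}{25} \approx 83406.0$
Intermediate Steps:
$V{\left(X \right)} = \frac{4}{X}$
$\left(O{\left(6 \right)} + V{\left(-5 \right)}\right)^{2} = \left(- 8 \cdot 6^{2} + \frac{4}{-5}\right)^{2} = \left(\left(-8\right) 36 + 4 \left(- \frac{1}{5}\right)\right)^{2} = \left(-288 - \frac{4}{5}\right)^{2} = \left(- \frac{1444}{5}\right)^{2} = \frac{2085136}{25}$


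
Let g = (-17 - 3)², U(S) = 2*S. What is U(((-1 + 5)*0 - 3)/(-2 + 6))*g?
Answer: -600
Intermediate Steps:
g = 400 (g = (-20)² = 400)
U(((-1 + 5)*0 - 3)/(-2 + 6))*g = (2*(((-1 + 5)*0 - 3)/(-2 + 6)))*400 = (2*((4*0 - 3)/4))*400 = (2*((0 - 3)*(¼)))*400 = (2*(-3*¼))*400 = (2*(-¾))*400 = -3/2*400 = -600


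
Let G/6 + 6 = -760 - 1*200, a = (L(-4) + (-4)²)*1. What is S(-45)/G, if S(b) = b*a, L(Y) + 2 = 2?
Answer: 20/161 ≈ 0.12422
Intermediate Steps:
L(Y) = 0 (L(Y) = -2 + 2 = 0)
a = 16 (a = (0 + (-4)²)*1 = (0 + 16)*1 = 16*1 = 16)
S(b) = 16*b (S(b) = b*16 = 16*b)
G = -5796 (G = -36 + 6*(-760 - 1*200) = -36 + 6*(-760 - 200) = -36 + 6*(-960) = -36 - 5760 = -5796)
S(-45)/G = (16*(-45))/(-5796) = -720*(-1/5796) = 20/161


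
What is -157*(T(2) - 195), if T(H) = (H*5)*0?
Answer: 30615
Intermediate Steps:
T(H) = 0 (T(H) = (5*H)*0 = 0)
-157*(T(2) - 195) = -157*(0 - 195) = -157*(-195) = 30615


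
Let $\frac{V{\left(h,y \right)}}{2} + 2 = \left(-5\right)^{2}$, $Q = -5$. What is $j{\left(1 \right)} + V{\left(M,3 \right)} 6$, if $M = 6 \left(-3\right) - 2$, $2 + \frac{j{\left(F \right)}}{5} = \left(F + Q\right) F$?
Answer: $246$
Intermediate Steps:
$j{\left(F \right)} = -10 + 5 F \left(-5 + F\right)$ ($j{\left(F \right)} = -10 + 5 \left(F - 5\right) F = -10 + 5 \left(-5 + F\right) F = -10 + 5 F \left(-5 + F\right)$)
$M = -20$ ($M = -18 - 2 = -20$)
$V{\left(h,y \right)} = 46$ ($V{\left(h,y \right)} = -4 + 2 \left(-5\right)^{2} = -4 + 2 \cdot 25 = -4 + 50 = 46$)
$j{\left(1 \right)} + V{\left(M,3 \right)} 6 = \left(-10 - 25 + 5 \cdot 1^{2}\right) + 46 \cdot 6 = \left(-10 - 25 + 5 \cdot 1\right) + 276 = \left(-10 - 25 + 5\right) + 276 = -30 + 276 = 246$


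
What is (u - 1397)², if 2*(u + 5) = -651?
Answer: 11937025/4 ≈ 2.9843e+6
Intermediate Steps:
u = -661/2 (u = -5 + (½)*(-651) = -5 - 651/2 = -661/2 ≈ -330.50)
(u - 1397)² = (-661/2 - 1397)² = (-3455/2)² = 11937025/4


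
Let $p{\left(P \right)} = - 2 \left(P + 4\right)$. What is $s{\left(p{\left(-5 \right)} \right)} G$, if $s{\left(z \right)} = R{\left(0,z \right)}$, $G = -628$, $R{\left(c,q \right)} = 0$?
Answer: $0$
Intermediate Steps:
$p{\left(P \right)} = -8 - 2 P$ ($p{\left(P \right)} = - 2 \left(4 + P\right) = -8 - 2 P$)
$s{\left(z \right)} = 0$
$s{\left(p{\left(-5 \right)} \right)} G = 0 \left(-628\right) = 0$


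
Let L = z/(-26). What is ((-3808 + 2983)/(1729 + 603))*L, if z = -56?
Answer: -525/689 ≈ -0.76197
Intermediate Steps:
L = 28/13 (L = -56/(-26) = -56*(-1/26) = 28/13 ≈ 2.1538)
((-3808 + 2983)/(1729 + 603))*L = ((-3808 + 2983)/(1729 + 603))*(28/13) = -825/2332*(28/13) = -825*1/2332*(28/13) = -75/212*28/13 = -525/689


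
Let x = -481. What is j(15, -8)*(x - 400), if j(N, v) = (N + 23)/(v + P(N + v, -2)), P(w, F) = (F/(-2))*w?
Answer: 33478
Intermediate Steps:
P(w, F) = -F*w/2 (P(w, F) = (F*(-1/2))*w = (-F/2)*w = -F*w/2)
j(N, v) = (23 + N)/(N + 2*v) (j(N, v) = (N + 23)/(v - 1/2*(-2)*(N + v)) = (23 + N)/(v + (N + v)) = (23 + N)/(N + 2*v))
j(15, -8)*(x - 400) = ((23 + 15)/(15 + 2*(-8)))*(-481 - 400) = (38/(15 - 16))*(-881) = (38/(-1))*(-881) = -1*38*(-881) = -38*(-881) = 33478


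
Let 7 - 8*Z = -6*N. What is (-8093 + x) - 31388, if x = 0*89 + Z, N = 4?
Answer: -315817/8 ≈ -39477.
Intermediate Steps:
Z = 31/8 (Z = 7/8 - (-3)*4/4 = 7/8 - 1/8*(-24) = 7/8 + 3 = 31/8 ≈ 3.8750)
x = 31/8 (x = 0*89 + 31/8 = 0 + 31/8 = 31/8 ≈ 3.8750)
(-8093 + x) - 31388 = (-8093 + 31/8) - 31388 = -64713/8 - 31388 = -315817/8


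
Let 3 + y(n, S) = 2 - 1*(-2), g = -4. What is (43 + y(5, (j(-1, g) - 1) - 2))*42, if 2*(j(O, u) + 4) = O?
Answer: 1848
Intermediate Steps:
j(O, u) = -4 + O/2
y(n, S) = 1 (y(n, S) = -3 + (2 - 1*(-2)) = -3 + (2 + 2) = -3 + 4 = 1)
(43 + y(5, (j(-1, g) - 1) - 2))*42 = (43 + 1)*42 = 44*42 = 1848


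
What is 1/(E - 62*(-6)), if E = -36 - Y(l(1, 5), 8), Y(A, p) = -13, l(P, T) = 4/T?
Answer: 1/349 ≈ 0.0028653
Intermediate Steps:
E = -23 (E = -36 - 1*(-13) = -36 + 13 = -23)
1/(E - 62*(-6)) = 1/(-23 - 62*(-6)) = 1/(-23 + 372) = 1/349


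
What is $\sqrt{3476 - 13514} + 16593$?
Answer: $16593 + i \sqrt{10038} \approx 16593.0 + 100.19 i$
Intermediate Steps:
$\sqrt{3476 - 13514} + 16593 = \sqrt{-10038} + 16593 = i \sqrt{10038} + 16593 = 16593 + i \sqrt{10038}$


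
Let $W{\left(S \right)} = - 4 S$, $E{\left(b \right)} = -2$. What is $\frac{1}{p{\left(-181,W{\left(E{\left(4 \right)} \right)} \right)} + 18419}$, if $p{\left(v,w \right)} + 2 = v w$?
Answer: $\frac{1}{16969} \approx 5.8931 \cdot 10^{-5}$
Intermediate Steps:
$p{\left(v,w \right)} = -2 + v w$
$\frac{1}{p{\left(-181,W{\left(E{\left(4 \right)} \right)} \right)} + 18419} = \frac{1}{\left(-2 - 181 \left(\left(-4\right) \left(-2\right)\right)\right) + 18419} = \frac{1}{\left(-2 - 1448\right) + 18419} = \frac{1}{-1450 + 18419} = \frac{1}{16969}$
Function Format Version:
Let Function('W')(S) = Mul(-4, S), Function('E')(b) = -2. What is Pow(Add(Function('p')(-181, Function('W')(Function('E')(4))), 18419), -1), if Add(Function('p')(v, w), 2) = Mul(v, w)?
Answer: Rational(1, 16969) ≈ 5.8931e-5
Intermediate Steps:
Function('p')(v, w) = Add(-2, Mul(v, w))
Pow(Add(Function('p')(-181, Function('W')(Function('E')(4))), 18419), -1) = Pow(Add(Add(-2, Mul(-181, Mul(-4, -2))), 18419), -1) = Pow(Add(Add(-2, Mul(-181, 8)), 18419), -1) = Pow(Add(Add(-2, -1448), 18419), -1) = Pow(Add(-1450, 18419), -1) = Pow(16969, -1) = Rational(1, 16969)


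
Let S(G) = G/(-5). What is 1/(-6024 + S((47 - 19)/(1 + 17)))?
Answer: -45/271094 ≈ -0.00016599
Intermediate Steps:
S(G) = -G/5 (S(G) = G*(-1/5) = -G/5)
1/(-6024 + S((47 - 19)/(1 + 17))) = 1/(-6024 - (47 - 19)/(5*(1 + 17))) = 1/(-6024 - 28/(5*18)) = 1/(-6024 - 1/5*14/9) = 1/(-6024 - 14/45) = 1/(-271094/45) = -45/271094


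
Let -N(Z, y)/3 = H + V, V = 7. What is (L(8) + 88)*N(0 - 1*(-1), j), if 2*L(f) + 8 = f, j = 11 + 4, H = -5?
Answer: -528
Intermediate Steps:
j = 15
L(f) = -4 + f/2
N(Z, y) = -6 (N(Z, y) = -3*(-5 + 7) = -3*2 = -6)
(L(8) + 88)*N(0 - 1*(-1), j) = ((-4 + (1/2)*8) + 88)*(-6) = ((-4 + 4) + 88)*(-6) = (0 + 88)*(-6) = 88*(-6) = -528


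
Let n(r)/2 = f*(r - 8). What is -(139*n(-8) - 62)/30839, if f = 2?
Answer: 8958/30839 ≈ 0.29048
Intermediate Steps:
n(r) = -32 + 4*r (n(r) = 2*(2*(r - 8)) = 2*(2*(-8 + r)) = 2*(-16 + 2*r) = -32 + 4*r)
-(139*n(-8) - 62)/30839 = -(139*(-32 + 4*(-8)) - 62)/30839 = -(139*(-32 - 32) - 62)/30839 = -(139*(-64) - 62)/30839 = -(-8896 - 62)/30839 = -(-8958)/30839 = -1*(-8958/30839) = 8958/30839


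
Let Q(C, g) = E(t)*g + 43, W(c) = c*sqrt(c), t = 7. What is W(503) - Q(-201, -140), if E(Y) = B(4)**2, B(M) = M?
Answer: 2197 + 503*sqrt(503) ≈ 13478.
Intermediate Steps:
E(Y) = 16 (E(Y) = 4**2 = 16)
W(c) = c**(3/2)
Q(C, g) = 43 + 16*g (Q(C, g) = 16*g + 43 = 43 + 16*g)
W(503) - Q(-201, -140) = 503**(3/2) - (43 + 16*(-140)) = 503*sqrt(503) - (43 - 2240) = 503*sqrt(503) - 1*(-2197) = 503*sqrt(503) + 2197 = 2197 + 503*sqrt(503)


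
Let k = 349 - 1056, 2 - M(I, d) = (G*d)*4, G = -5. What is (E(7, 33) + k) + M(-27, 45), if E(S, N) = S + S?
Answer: 209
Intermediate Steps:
E(S, N) = 2*S
M(I, d) = 2 + 20*d (M(I, d) = 2 - (-5*d)*4 = 2 - (-20)*d = 2 + 20*d)
k = -707
(E(7, 33) + k) + M(-27, 45) = (2*7 - 707) + (2 + 20*45) = (14 - 707) + (2 + 900) = -693 + 902 = 209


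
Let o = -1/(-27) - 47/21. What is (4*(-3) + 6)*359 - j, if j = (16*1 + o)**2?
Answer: -83744698/35721 ≈ -2344.4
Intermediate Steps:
o = -416/189 (o = -1*(-1/27) - 47*1/21 = 1/27 - 47/21 = -416/189 ≈ -2.2011)
j = 6801664/35721 (j = (16*1 - 416/189)**2 = (16 - 416/189)**2 = (2608/189)**2 = 6801664/35721 ≈ 190.41)
(4*(-3) + 6)*359 - j = (4*(-3) + 6)*359 - 1*6801664/35721 = (-12 + 6)*359 - 6801664/35721 = -6*359 - 6801664/35721 = -2154 - 6801664/35721 = -83744698/35721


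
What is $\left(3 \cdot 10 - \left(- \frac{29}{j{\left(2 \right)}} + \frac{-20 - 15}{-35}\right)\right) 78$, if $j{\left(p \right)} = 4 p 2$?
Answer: $\frac{19227}{8} \approx 2403.4$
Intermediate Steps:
$j{\left(p \right)} = 8 p$
$\left(3 \cdot 10 - \left(- \frac{29}{j{\left(2 \right)}} + \frac{-20 - 15}{-35}\right)\right) 78 = \left(3 \cdot 10 - \left(- \frac{29}{8 \cdot 2} + \frac{-20 - 15}{-35}\right)\right) 78 = \left(30 - \left(- \frac{29}{16} + \left(-20 - 15\right) \left(- \frac{1}{35}\right)\right)\right) 78 = \left(30 - \left(\left(-29\right) \frac{1}{16} - -1\right)\right) 78 = \left(30 - \left(- \frac{29}{16} + 1\right)\right) 78 = \left(30 - - \frac{13}{16}\right) 78 = \left(30 + \frac{13}{16}\right) 78 = \frac{493}{16} \cdot 78 = \frac{19227}{8}$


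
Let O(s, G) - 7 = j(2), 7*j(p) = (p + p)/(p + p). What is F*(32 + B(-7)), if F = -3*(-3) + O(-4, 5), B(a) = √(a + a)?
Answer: 3616/7 + 113*I*√14/7 ≈ 516.57 + 60.401*I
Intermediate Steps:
j(p) = ⅐ (j(p) = ((p + p)/(p + p))/7 = ((2*p)/((2*p)))/7 = ((2*p)*(1/(2*p)))/7 = (⅐)*1 = ⅐)
O(s, G) = 50/7 (O(s, G) = 7 + ⅐ = 50/7)
B(a) = √2*√a (B(a) = √(2*a) = √2*√a)
F = 113/7 (F = -3*(-3) + 50/7 = 9 + 50/7 = 113/7 ≈ 16.143)
F*(32 + B(-7)) = 113*(32 + √2*√(-7))/7 = 113*(32 + √2*(I*√7))/7 = 113*(32 + I*√14)/7 = 3616/7 + 113*I*√14/7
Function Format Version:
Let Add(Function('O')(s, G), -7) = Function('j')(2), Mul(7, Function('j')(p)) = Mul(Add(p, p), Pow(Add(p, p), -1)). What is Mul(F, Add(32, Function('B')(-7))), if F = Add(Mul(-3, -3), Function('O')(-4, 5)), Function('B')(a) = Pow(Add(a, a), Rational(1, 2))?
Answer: Add(Rational(3616, 7), Mul(Rational(113, 7), I, Pow(14, Rational(1, 2)))) ≈ Add(516.57, Mul(60.401, I))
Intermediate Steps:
Function('j')(p) = Rational(1, 7) (Function('j')(p) = Mul(Rational(1, 7), Mul(Add(p, p), Pow(Add(p, p), -1))) = Mul(Rational(1, 7), Mul(Mul(2, p), Pow(Mul(2, p), -1))) = Mul(Rational(1, 7), Mul(Mul(2, p), Mul(Rational(1, 2), Pow(p, -1)))) = Mul(Rational(1, 7), 1) = Rational(1, 7))
Function('O')(s, G) = Rational(50, 7) (Function('O')(s, G) = Add(7, Rational(1, 7)) = Rational(50, 7))
Function('B')(a) = Mul(Pow(2, Rational(1, 2)), Pow(a, Rational(1, 2))) (Function('B')(a) = Pow(Mul(2, a), Rational(1, 2)) = Mul(Pow(2, Rational(1, 2)), Pow(a, Rational(1, 2))))
F = Rational(113, 7) (F = Add(Mul(-3, -3), Rational(50, 7)) = Add(9, Rational(50, 7)) = Rational(113, 7) ≈ 16.143)
Mul(F, Add(32, Function('B')(-7))) = Mul(Rational(113, 7), Add(32, Mul(Pow(2, Rational(1, 2)), Pow(-7, Rational(1, 2))))) = Mul(Rational(113, 7), Add(32, Mul(Pow(2, Rational(1, 2)), Mul(I, Pow(7, Rational(1, 2)))))) = Mul(Rational(113, 7), Add(32, Mul(I, Pow(14, Rational(1, 2))))) = Add(Rational(3616, 7), Mul(Rational(113, 7), I, Pow(14, Rational(1, 2))))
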